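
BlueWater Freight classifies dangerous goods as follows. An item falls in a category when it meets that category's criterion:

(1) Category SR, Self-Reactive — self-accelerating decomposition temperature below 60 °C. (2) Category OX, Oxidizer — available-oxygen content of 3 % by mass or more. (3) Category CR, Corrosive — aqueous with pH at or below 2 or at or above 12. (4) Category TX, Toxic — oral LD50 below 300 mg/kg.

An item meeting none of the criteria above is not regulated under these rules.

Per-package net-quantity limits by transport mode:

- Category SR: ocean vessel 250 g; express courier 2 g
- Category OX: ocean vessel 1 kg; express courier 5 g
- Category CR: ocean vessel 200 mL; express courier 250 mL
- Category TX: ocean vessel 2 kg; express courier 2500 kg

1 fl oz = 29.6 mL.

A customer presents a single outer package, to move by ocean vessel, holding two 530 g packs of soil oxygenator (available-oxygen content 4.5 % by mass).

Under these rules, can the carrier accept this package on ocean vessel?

With available-oxygen content 4.5 % by mass (≥ 3 % by mass), the soil oxygenator falls in Category OX.
Category OX quantity: two 530 g packs = 1.06 kg.
1.06 kg > 1 kg (ocean vessel limit, Category OX) — over the limit.

No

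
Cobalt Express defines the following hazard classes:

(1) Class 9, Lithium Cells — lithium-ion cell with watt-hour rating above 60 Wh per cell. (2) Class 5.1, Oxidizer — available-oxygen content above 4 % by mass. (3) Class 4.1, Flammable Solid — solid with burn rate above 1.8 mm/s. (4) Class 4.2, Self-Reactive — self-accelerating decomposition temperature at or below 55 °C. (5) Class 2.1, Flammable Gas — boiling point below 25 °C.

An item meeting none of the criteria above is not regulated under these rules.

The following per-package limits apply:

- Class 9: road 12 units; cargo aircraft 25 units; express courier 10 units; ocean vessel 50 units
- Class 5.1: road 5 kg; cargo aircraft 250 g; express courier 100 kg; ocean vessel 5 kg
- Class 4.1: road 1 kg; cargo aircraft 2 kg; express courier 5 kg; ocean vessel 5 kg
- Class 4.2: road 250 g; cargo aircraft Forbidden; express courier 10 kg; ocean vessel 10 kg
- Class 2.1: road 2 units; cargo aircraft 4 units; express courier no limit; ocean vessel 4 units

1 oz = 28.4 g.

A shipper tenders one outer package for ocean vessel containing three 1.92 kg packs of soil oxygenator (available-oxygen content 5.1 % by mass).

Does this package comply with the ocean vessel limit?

With available-oxygen content 5.1 % by mass (> 4 % by mass), the soil oxygenator falls in Class 5.1.
Class 5.1 quantity: three 1.92 kg packs = 5.76 kg.
That exceeds the Class 5.1 ocean vessel limit of 5 kg.

No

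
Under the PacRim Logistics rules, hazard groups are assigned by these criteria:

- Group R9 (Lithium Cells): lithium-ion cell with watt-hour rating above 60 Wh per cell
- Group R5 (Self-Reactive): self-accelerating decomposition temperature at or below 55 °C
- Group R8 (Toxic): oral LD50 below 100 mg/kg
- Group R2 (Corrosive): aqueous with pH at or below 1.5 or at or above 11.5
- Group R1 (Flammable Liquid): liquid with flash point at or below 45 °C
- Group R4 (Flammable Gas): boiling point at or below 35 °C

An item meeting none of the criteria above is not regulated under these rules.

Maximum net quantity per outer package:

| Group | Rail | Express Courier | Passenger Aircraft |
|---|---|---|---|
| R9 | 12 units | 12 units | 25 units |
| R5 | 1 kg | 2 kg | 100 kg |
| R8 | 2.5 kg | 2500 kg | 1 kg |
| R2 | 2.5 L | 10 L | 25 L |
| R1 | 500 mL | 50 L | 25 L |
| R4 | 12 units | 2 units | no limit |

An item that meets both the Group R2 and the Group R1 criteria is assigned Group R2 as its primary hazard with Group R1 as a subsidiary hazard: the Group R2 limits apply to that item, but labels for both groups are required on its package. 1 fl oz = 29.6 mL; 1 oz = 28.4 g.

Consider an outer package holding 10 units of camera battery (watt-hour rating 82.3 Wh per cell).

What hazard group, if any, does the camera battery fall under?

Watt-hour rating 82.3 Wh per cell meets the Group R9 criterion (Lithium Cells), so the camera battery is Group R9.

Group R9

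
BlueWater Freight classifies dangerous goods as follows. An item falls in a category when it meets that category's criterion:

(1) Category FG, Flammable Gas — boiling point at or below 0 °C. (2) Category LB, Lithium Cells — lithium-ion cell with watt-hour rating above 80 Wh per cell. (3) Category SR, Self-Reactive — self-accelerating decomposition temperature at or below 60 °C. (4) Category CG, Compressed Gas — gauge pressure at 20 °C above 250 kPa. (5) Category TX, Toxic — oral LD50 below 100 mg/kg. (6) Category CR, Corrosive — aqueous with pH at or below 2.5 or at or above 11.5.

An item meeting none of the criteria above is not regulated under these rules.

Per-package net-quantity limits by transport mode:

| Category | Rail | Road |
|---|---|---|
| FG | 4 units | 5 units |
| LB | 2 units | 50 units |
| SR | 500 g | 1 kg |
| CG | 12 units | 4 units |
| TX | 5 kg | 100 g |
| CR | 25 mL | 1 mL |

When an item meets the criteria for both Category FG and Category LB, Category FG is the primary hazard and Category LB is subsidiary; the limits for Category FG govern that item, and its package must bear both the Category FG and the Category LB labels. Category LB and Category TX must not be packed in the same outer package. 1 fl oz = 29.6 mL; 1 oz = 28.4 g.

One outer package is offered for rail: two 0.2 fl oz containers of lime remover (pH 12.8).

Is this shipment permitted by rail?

Yes

pH 12.8 meets the Category CR criterion (Corrosive), so the lime remover is Category CR.
Category CR quantity: two 0.2 fl oz containers = 11.84 mL.
That is within the Category CR rail limit of 25 mL.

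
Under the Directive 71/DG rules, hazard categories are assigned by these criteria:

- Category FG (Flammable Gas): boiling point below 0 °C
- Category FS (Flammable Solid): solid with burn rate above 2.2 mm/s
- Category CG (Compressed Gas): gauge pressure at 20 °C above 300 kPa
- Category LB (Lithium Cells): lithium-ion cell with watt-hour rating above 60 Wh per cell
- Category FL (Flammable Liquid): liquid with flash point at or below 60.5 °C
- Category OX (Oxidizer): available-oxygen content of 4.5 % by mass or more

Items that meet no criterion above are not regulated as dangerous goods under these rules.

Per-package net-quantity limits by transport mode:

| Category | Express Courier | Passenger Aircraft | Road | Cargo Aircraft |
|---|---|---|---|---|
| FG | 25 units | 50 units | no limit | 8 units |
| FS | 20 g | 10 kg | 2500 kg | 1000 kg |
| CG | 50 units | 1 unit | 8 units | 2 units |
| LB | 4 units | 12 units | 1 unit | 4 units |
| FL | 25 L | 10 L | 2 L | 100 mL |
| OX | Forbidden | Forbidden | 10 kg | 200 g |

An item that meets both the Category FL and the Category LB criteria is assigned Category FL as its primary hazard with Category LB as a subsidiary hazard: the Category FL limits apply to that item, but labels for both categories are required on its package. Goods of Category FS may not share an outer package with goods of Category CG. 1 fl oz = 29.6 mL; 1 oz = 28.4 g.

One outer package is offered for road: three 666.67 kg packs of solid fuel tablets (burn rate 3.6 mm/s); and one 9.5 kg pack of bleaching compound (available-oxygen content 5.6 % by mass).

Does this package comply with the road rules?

With burn rate 3.6 mm/s (> 2.2 mm/s), the solid fuel tablets fall in Category FS.
Bleaching compound: available-oxygen content 5.6 % by mass ≥ 4.5 % by mass → Category OX (Oxidizer).
Category FS quantity: three 666.67 kg packs = 2000.01 kg.
2000.01 kg is within the road limit of 2500 kg for Category FS.
Category OX quantity: 9.5 kg.
9.5 kg is within the road limit of 10 kg for Category OX.
The segregation rule (Category FS with Category CG) does not apply to Category FS with Category OX.
Every hazard category is within its road limit and no segregation rule is violated.

Yes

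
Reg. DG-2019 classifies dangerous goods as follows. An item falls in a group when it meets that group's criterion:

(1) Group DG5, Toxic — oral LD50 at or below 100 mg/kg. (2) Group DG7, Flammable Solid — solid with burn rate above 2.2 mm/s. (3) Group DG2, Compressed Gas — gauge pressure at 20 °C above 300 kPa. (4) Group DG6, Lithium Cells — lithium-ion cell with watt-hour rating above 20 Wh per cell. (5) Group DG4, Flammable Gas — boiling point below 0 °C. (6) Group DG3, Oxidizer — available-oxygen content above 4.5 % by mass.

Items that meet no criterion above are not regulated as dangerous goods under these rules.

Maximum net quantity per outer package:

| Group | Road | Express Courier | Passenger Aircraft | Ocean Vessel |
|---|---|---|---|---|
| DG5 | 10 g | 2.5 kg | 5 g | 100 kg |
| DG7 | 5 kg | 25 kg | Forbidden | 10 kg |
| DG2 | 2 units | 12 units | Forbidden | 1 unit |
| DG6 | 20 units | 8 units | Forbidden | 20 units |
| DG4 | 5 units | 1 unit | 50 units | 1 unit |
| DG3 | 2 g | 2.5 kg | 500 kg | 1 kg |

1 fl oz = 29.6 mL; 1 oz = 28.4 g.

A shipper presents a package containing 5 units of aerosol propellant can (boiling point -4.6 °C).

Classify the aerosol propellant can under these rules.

Group DG4

Boiling point -4.6 °C meets the Group DG4 criterion (Flammable Gas), so the aerosol propellant can is Group DG4.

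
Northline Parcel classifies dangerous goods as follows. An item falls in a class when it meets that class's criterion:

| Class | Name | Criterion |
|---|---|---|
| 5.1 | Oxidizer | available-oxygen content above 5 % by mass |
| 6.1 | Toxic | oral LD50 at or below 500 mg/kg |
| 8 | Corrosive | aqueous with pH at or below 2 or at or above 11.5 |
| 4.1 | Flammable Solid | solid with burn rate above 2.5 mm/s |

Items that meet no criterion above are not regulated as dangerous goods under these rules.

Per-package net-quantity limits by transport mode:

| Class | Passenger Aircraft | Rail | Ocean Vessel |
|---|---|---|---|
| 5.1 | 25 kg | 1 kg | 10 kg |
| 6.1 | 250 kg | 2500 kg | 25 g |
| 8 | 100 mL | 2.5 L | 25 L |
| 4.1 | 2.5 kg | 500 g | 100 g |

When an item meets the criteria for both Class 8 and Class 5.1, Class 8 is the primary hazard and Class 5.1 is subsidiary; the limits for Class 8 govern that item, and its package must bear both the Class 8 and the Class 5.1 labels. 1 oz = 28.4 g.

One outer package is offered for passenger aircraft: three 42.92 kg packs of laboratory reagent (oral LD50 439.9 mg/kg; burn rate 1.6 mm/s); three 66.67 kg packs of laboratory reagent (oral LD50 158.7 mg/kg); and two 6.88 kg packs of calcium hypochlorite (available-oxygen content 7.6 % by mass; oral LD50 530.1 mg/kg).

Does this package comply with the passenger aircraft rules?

Laboratory reagent: oral LD50 439.9 mg/kg ≤ 500 mg/kg → Class 6.1 (Toxic).
With oral LD50 158.7 mg/kg (≤ 500 mg/kg), the laboratory reagent falls in Class 6.1.
Available-oxygen content 7.6 % by mass meets the Class 5.1 criterion (Oxidizer), so the calcium hypochlorite is Class 5.1.
Class 5.1 quantity: two 6.88 kg packs = 13.76 kg.
13.76 kg ≤ 25 kg (passenger aircraft limit, Class 5.1) — within limit.
Class 6.1 net quantity: (three 42.92 kg packs = 128.76 kg) + (three 66.67 kg packs = 200.01 kg) = 328.77 kg.
328.77 kg > 250 kg (passenger aircraft limit, Class 6.1) — over the limit.

No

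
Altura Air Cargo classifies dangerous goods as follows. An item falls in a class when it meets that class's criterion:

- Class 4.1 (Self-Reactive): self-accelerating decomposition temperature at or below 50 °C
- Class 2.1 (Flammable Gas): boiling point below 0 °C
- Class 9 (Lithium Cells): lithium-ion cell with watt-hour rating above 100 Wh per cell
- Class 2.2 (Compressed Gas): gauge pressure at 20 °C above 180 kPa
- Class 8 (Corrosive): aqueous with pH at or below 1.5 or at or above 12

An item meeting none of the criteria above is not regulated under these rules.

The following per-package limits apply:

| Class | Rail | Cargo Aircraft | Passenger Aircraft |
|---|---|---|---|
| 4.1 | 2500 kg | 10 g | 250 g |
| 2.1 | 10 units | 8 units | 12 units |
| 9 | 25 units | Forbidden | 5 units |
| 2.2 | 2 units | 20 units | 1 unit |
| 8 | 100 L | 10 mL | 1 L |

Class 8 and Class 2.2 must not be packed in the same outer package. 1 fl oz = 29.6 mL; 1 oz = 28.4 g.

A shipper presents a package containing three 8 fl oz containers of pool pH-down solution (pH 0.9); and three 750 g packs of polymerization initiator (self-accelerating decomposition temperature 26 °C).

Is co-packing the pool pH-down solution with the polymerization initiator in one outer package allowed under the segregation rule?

With pH 0.9 (≤ 1.5), the pool pH-down solution falls in Class 8.
With self-accelerating decomposition temperature 26 °C (≤ 50 °C), the polymerization initiator falls in Class 4.1.
No segregation rule bars Class 8 with Class 4.1.

Yes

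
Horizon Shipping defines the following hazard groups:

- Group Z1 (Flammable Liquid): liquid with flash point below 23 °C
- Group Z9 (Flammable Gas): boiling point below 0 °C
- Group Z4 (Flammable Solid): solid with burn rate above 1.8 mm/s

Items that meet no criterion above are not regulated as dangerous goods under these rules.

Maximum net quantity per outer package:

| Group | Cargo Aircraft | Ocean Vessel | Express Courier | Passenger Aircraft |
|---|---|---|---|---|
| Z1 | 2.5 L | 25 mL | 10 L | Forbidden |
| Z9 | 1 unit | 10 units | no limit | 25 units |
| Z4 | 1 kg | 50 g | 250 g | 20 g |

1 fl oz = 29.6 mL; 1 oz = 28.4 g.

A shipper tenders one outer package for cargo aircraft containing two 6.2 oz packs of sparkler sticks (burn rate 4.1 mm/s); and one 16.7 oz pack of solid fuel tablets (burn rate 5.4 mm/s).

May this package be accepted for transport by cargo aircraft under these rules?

Yes

With burn rate 4.1 mm/s (> 1.8 mm/s), the sparkler sticks fall in Group Z4.
Burn rate 5.4 mm/s meets the Group Z4 criterion (Flammable Solid), so the solid fuel tablets are Group Z4.
Group Z4 net quantity: (two 6.2 oz packs = 352.16 g) + (one 16.7 oz pack = 474.28 g) = 826.44 g.
826.44 g ≤ 1 kg (cargo aircraft limit, Group Z4) — within limit.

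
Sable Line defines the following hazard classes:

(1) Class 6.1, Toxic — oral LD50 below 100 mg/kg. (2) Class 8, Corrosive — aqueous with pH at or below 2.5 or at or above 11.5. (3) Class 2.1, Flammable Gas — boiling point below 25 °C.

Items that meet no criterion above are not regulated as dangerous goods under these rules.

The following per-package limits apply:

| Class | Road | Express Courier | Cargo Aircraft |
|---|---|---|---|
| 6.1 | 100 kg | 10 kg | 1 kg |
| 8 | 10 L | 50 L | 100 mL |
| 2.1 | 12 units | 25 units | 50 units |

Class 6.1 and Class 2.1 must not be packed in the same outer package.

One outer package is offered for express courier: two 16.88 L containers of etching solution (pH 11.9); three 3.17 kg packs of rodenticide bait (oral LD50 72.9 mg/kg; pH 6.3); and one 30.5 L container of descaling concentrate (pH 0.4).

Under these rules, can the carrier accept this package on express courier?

No

pH 11.9 meets the Class 8 criterion (Corrosive), so the etching solution is Class 8.
With oral LD50 72.9 mg/kg (< 100 mg/kg), the rodenticide bait falls in Class 6.1.
Descaling concentrate: pH 0.4 ≤ 2.5 → Class 8 (Corrosive).
Class 6.1 quantity: three 3.17 kg packs = 9.51 kg.
9.51 kg is within the express courier limit of 10 kg for Class 6.1.
Total Class 8: (two 16.88 L containers = 33.76 L) + 30.5 L = 64.26 L.
That exceeds the Class 8 express courier limit of 50 L.
The segregation rule (Class 6.1 with Class 2.1) does not apply to Class 6.1 with Class 8.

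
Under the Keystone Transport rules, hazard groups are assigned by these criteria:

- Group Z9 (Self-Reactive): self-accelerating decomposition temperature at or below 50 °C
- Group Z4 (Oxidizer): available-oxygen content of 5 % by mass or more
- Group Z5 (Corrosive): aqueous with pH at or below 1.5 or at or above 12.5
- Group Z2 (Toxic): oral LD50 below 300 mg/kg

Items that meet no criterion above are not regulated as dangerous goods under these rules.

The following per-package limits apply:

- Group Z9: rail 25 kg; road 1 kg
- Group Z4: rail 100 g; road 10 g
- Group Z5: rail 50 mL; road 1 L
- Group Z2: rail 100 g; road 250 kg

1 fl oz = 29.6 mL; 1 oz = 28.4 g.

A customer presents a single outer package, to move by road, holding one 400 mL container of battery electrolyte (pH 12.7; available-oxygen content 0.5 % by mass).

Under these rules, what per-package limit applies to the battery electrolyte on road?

1 L

Battery electrolyte: pH 12.7 ≥ 12.5 → Group Z5 (Corrosive).
The road limit for Group Z5 is 1 L.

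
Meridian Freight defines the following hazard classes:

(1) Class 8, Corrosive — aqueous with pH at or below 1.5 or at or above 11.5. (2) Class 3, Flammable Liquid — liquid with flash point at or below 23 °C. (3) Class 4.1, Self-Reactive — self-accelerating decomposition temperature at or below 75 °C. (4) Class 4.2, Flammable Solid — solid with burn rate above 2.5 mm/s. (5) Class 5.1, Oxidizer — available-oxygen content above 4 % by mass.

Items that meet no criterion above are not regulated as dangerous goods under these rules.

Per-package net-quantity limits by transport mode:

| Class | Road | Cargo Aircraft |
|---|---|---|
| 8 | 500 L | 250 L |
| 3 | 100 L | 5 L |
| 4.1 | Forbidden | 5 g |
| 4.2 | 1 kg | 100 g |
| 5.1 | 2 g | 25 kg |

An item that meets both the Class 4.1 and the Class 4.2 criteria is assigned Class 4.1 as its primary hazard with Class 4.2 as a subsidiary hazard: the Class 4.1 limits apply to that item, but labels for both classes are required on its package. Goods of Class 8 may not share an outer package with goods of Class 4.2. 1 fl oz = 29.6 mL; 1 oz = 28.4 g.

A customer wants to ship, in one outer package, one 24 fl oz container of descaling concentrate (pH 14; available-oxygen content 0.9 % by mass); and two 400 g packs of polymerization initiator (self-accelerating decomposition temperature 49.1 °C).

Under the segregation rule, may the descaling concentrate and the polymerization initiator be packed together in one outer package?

Yes

Descaling concentrate: pH 14 ≥ 11.5 → Class 8 (Corrosive).
Self-accelerating decomposition temperature 49.1 °C meets the Class 4.1 criterion (Self-Reactive), so the polymerization initiator is Class 4.1.
No segregation rule bars Class 8 with Class 4.1.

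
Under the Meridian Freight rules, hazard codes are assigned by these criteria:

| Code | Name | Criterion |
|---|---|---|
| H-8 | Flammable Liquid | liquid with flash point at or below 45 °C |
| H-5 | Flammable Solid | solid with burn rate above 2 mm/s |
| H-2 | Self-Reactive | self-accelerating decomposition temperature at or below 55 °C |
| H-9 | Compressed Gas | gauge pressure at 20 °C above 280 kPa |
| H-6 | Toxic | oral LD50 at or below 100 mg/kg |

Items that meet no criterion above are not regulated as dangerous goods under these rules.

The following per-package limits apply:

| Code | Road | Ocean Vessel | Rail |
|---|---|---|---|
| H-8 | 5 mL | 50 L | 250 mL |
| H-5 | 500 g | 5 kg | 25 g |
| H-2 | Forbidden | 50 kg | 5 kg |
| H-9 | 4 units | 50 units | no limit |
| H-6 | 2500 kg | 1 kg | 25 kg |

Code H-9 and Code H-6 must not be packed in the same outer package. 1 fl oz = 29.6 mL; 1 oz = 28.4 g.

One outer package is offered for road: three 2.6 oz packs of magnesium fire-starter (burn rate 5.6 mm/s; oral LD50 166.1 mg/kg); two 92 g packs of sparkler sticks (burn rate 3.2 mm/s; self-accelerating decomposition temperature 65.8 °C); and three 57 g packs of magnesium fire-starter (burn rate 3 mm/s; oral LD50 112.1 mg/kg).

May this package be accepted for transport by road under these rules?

With burn rate 5.6 mm/s (> 2 mm/s), the magnesium fire-starter falls in Code H-5.
With burn rate 3.2 mm/s (> 2 mm/s), the sparkler sticks fall in Code H-5.
Magnesium fire-starter: burn rate 3 mm/s > 2 mm/s → Code H-5 (Flammable Solid).
Total Code H-5: (three 2.6 oz packs = 221.52 g) + (two 92 g packs = 184 g) + (three 57 g packs = 171 g) = 576.52 g.
That exceeds the Code H-5 road limit of 500 g.

No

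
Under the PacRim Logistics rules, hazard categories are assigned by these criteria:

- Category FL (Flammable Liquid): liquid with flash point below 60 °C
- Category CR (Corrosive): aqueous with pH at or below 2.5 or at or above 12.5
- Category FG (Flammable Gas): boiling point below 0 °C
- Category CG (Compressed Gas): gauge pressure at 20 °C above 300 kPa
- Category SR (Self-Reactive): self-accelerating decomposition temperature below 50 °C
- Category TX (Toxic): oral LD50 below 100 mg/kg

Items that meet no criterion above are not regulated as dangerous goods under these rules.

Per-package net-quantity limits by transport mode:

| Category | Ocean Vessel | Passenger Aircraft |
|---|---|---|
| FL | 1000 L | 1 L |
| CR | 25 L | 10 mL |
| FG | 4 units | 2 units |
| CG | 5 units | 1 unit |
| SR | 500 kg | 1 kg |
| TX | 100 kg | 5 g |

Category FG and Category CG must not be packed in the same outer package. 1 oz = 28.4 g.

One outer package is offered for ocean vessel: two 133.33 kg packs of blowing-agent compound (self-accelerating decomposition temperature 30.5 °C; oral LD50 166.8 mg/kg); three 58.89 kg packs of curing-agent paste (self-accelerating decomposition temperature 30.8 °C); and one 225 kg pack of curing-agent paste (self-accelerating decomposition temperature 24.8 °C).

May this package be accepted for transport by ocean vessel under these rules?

Blowing-agent compound: self-accelerating decomposition temperature 30.5 °C < 50 °C → Category SR (Self-Reactive).
Self-accelerating decomposition temperature 30.8 °C meets the Category SR criterion (Self-Reactive), so the curing-agent paste is Category SR.
With self-accelerating decomposition temperature 24.8 °C (< 50 °C), the curing-agent paste falls in Category SR.
Total Category SR: (two 133.33 kg packs = 266.66 kg) + (three 58.89 kg packs = 176.67 kg) + 225 kg = 668.33 kg.
That exceeds the Category SR ocean vessel limit of 500 kg.

No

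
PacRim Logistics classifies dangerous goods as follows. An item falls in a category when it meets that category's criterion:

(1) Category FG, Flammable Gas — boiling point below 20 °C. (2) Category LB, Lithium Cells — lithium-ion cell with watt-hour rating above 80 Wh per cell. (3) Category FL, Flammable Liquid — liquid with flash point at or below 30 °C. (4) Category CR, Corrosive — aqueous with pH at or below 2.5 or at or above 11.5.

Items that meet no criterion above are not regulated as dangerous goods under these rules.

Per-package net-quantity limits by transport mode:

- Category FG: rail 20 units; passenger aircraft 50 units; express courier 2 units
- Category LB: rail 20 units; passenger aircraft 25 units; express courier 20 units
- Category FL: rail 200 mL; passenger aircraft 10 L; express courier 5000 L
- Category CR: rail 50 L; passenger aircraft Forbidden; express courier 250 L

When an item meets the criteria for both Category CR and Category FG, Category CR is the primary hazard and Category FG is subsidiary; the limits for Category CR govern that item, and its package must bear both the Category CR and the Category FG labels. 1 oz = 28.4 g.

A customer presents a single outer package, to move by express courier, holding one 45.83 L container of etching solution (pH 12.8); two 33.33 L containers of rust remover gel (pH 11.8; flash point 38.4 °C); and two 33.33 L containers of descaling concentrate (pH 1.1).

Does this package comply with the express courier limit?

Yes

Etching solution: pH 12.8 ≥ 11.5 → Category CR (Corrosive).
Rust remover gel: pH 11.8 ≥ 11.5 → Category CR (Corrosive).
With pH 1.1 (≤ 2.5), the descaling concentrate falls in Category CR.
Total Category CR: 45.83 L + (two 33.33 L containers = 66.66 L) + (two 33.33 L containers = 66.66 L) = 179.15 L.
179.15 L ≤ 250 L (express courier limit, Category CR) — within limit.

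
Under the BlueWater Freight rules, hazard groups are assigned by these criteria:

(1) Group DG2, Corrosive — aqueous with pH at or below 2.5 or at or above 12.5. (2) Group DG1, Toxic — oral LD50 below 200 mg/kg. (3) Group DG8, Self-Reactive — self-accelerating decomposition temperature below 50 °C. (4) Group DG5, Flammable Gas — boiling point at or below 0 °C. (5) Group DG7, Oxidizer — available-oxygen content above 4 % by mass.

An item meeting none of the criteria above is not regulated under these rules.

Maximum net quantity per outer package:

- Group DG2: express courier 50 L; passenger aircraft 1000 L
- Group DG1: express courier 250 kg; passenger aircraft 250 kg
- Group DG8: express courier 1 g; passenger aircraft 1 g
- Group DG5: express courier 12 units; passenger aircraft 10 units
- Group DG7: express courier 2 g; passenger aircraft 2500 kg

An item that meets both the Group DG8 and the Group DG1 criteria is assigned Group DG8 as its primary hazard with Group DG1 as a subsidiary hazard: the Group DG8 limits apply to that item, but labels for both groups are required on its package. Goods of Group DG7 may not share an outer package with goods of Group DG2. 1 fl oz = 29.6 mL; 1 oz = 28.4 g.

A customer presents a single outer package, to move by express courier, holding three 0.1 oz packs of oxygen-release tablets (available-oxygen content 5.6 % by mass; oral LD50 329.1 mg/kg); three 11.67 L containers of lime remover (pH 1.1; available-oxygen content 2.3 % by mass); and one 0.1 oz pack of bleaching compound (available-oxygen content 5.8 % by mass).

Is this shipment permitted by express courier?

No

Available-oxygen content 5.6 % by mass meets the Group DG7 criterion (Oxidizer), so the oxygen-release tablets are Group DG7.
The lime remover has pH 1.1, which is ≤ 2.5, so it is Group DG2 (Corrosive).
With available-oxygen content 5.8 % by mass (> 4 % by mass), the bleaching compound falls in Group DG7.
Group DG7 net quantity: (three 0.1 oz packs = 8.52 g) + (one 0.1 oz pack = 2.84 g) = 11.36 g.
That exceeds the Group DG7 express courier limit of 2 g.
Group DG2 quantity: three 11.67 L containers = 35.01 L.
35.01 L is within the express courier limit of 50 L for Group DG2.
Group DG7 and Group DG2 may not share an outer package.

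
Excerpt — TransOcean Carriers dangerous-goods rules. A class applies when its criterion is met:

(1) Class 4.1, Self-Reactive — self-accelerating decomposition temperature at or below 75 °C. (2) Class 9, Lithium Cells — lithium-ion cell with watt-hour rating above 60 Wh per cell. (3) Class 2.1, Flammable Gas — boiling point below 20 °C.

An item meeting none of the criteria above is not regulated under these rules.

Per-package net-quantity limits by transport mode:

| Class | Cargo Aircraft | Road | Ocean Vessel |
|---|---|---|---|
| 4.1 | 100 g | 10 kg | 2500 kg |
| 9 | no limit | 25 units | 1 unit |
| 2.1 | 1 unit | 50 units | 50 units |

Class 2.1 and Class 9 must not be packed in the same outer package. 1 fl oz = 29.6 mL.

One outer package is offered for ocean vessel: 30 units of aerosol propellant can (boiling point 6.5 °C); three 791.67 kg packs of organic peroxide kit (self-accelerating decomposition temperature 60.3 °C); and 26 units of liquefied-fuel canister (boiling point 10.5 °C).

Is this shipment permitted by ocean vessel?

Boiling point 6.5 °C meets the Class 2.1 criterion (Flammable Gas), so the aerosol propellant can is Class 2.1.
Organic peroxide kit: self-accelerating decomposition temperature 60.3 °C ≤ 75 °C → Class 4.1 (Self-Reactive).
With boiling point 10.5 °C (< 20 °C), the liquefied-fuel canister falls in Class 2.1.
Total Class 2.1: 30 units + 26 units = 56 units.
56 units exceeds the ocean vessel limit of 50 units for Class 2.1.
Class 4.1 quantity: three 791.67 kg packs = 2375.01 kg.
2375.01 kg ≤ 2500 kg (ocean vessel limit, Class 4.1) — within limit.
The segregation rule (Class 2.1 with Class 9) does not apply to Class 2.1 with Class 4.1.

No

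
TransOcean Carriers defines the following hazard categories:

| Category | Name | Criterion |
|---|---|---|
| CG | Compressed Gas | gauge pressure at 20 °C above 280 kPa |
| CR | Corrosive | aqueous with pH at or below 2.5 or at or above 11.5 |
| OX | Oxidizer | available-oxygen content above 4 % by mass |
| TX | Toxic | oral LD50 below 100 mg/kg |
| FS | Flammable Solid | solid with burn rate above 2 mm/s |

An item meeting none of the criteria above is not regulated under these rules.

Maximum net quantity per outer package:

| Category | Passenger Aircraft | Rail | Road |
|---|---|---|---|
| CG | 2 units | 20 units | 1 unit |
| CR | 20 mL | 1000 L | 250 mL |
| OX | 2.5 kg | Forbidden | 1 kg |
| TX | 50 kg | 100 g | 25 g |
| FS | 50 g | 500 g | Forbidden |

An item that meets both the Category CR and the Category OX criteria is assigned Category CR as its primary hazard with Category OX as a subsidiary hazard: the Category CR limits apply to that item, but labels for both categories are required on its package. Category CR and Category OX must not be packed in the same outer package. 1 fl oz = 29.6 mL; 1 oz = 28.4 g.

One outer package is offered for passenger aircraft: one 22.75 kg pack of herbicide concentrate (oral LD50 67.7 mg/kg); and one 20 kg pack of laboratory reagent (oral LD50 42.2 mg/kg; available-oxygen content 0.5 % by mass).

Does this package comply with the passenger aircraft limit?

Yes

The herbicide concentrate has oral LD50 67.7 mg/kg, which is < 100 mg/kg, so it is Category TX (Toxic).
The laboratory reagent has oral LD50 42.2 mg/kg, which is < 100 mg/kg, so it is Category TX (Toxic).
Category TX net quantity: 22.75 kg + 20 kg = 42.75 kg.
42.75 kg is within the passenger aircraft limit of 50 kg for Category TX.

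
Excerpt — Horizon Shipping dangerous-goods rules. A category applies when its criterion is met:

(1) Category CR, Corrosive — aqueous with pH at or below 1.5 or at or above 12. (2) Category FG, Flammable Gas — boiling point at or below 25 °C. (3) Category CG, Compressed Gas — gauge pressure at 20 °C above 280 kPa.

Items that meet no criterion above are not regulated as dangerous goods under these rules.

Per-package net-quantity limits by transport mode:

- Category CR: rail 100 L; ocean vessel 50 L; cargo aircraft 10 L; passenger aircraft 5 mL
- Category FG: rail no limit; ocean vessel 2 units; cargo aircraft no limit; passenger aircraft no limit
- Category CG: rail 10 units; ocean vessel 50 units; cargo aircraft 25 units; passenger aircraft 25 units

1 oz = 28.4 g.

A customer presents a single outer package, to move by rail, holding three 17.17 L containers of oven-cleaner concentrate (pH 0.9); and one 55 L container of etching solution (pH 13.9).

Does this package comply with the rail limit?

No

pH 0.9 meets the Category CR criterion (Corrosive), so the oven-cleaner concentrate is Category CR.
pH 13.9 meets the Category CR criterion (Corrosive), so the etching solution is Category CR.
Total Category CR: (three 17.17 L containers = 51.51 L) + 55 L = 106.51 L.
That exceeds the Category CR rail limit of 100 L.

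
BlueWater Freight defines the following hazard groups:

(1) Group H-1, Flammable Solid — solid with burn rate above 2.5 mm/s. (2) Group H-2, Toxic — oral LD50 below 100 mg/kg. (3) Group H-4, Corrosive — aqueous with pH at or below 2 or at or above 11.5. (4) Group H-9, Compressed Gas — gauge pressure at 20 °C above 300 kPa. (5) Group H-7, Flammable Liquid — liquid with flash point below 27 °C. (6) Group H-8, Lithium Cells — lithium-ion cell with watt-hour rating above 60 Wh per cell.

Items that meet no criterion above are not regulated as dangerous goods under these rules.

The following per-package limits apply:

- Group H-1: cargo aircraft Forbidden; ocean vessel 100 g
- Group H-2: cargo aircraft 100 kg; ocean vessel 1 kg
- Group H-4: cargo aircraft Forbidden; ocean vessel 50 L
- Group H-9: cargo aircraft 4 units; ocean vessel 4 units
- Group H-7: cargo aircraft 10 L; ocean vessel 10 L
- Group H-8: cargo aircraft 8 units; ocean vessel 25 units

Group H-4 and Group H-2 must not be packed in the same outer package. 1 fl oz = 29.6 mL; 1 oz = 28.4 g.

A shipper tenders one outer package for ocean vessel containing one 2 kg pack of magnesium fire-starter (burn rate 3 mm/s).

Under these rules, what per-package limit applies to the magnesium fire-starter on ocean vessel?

100 g

The magnesium fire-starter has burn rate 3 mm/s, which is > 2.5 mm/s, so it is Group H-1 (Flammable Solid).
The ocean vessel limit for Group H-1 is 100 g.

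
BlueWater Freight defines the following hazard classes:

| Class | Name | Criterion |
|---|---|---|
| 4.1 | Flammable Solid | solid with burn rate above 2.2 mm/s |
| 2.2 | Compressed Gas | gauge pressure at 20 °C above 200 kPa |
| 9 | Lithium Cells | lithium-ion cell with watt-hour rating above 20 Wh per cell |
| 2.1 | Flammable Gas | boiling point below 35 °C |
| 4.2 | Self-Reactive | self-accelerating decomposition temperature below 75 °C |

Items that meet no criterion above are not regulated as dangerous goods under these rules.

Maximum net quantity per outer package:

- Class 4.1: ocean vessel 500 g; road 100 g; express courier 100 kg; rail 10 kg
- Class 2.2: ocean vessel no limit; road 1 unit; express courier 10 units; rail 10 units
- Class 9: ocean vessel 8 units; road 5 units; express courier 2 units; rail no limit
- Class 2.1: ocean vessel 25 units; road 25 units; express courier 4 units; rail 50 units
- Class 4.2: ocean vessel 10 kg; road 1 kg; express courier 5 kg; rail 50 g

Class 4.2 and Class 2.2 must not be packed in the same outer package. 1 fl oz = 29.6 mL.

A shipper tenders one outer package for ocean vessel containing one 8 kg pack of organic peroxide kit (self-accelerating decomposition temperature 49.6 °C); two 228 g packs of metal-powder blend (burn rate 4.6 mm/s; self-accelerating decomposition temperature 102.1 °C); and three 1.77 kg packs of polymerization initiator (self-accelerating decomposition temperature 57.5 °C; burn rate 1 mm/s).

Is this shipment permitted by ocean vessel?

No

Self-accelerating decomposition temperature 49.6 °C meets the Class 4.2 criterion (Self-Reactive), so the organic peroxide kit is Class 4.2.
With burn rate 4.6 mm/s (> 2.2 mm/s), the metal-powder blend falls in Class 4.1.
Self-accelerating decomposition temperature 57.5 °C meets the Class 4.2 criterion (Self-Reactive), so the polymerization initiator is Class 4.2.
Total Class 4.2: 8 kg + (three 1.77 kg packs = 5.31 kg) = 13.31 kg.
13.31 kg > 10 kg (ocean vessel limit, Class 4.2) — over the limit.
Class 4.1 quantity: two 228 g packs = 456 g.
That is within the Class 4.1 ocean vessel limit of 500 g.
The segregation rule (Class 4.2 with Class 2.2) does not apply to Class 4.2 with Class 4.1.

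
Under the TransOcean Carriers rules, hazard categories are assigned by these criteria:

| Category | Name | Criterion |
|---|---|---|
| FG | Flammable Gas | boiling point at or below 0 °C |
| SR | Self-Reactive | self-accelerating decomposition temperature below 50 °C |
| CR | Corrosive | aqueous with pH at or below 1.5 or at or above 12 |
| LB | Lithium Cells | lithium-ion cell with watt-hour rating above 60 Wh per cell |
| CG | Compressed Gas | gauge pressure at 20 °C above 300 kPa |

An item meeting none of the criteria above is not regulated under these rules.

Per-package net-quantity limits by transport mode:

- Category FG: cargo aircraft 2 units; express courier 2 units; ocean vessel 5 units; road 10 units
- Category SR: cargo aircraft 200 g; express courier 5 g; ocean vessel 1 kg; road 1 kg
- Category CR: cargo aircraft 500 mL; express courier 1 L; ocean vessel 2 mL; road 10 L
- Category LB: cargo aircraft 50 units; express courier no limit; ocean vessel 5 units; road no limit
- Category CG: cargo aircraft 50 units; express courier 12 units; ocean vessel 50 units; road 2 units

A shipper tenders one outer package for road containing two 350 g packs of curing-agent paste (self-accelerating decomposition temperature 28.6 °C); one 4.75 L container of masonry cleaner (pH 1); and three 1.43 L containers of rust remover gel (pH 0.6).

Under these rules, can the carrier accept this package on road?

Yes

With self-accelerating decomposition temperature 28.6 °C (< 50 °C), the curing-agent paste falls in Category SR.
With pH 1 (≤ 1.5), the masonry cleaner falls in Category CR.
The rust remover gel has pH 0.6, which is ≤ 1.5, so it is Category CR (Corrosive).
Category CR net quantity: 4.75 L + (three 1.43 L containers = 4.29 L) = 9.04 L.
9.04 L is within the road limit of 10 L for Category CR.
Category SR quantity: two 350 g packs = 700 g.
700 g is within the road limit of 1 kg for Category SR.
Every hazard category is within its road limit and no segregation rule is violated.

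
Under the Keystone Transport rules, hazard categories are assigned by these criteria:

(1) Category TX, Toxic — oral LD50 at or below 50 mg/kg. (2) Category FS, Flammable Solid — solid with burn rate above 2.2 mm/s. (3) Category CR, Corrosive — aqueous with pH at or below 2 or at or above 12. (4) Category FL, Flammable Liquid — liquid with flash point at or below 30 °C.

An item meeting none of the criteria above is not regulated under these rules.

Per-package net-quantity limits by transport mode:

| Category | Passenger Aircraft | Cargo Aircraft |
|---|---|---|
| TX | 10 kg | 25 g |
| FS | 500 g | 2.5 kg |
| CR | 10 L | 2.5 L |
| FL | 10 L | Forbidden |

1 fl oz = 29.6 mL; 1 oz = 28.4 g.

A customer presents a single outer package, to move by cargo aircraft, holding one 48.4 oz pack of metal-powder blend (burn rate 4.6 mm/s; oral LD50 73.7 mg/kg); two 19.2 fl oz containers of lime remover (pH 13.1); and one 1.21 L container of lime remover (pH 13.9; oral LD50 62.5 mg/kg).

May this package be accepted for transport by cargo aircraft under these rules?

The metal-powder blend has burn rate 4.6 mm/s, which is > 2.2 mm/s, so it is Category FS (Flammable Solid).
Lime remover: pH 13.1 ≥ 12 → Category CR (Corrosive).
Lime remover: pH 13.9 ≥ 12 → Category CR (Corrosive).
Category CR net quantity: (two 19.2 fl oz containers = 1136.64 mL) + 1.21 L = 2346.64 mL.
That is within the Category CR cargo aircraft limit of 2.5 L.
Category FS quantity: one 48.4 oz pack = 1374.56 g.
1374.56 g is within the cargo aircraft limit of 2.5 kg for Category FS.
Every hazard category is within its cargo aircraft limit and no segregation rule is violated.

Yes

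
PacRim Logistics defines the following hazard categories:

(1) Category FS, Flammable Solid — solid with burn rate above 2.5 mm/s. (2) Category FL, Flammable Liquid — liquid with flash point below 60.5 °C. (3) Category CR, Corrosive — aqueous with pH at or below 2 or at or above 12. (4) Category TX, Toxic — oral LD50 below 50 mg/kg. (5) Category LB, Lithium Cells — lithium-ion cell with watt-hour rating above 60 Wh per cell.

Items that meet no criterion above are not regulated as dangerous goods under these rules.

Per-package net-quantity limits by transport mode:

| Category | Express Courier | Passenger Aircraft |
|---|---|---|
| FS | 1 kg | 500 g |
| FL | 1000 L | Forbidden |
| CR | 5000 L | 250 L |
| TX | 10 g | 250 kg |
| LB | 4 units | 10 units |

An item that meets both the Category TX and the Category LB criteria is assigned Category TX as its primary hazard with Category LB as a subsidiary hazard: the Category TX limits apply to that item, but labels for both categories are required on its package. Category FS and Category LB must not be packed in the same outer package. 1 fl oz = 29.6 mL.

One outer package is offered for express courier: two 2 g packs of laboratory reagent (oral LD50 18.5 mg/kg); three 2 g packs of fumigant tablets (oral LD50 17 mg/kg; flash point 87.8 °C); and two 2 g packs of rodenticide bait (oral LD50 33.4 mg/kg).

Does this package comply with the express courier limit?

No

With oral LD50 18.5 mg/kg (< 50 mg/kg), the laboratory reagent falls in Category TX.
Fumigant tablets: oral LD50 17 mg/kg < 50 mg/kg → Category TX (Toxic).
Oral LD50 33.4 mg/kg meets the Category TX criterion (Toxic), so the rodenticide bait is Category TX.
Category TX net quantity: (two 2 g packs = 4 g) + (three 2 g packs = 6 g) + (two 2 g packs = 4 g) = 14 g.
That exceeds the Category TX express courier limit of 10 g.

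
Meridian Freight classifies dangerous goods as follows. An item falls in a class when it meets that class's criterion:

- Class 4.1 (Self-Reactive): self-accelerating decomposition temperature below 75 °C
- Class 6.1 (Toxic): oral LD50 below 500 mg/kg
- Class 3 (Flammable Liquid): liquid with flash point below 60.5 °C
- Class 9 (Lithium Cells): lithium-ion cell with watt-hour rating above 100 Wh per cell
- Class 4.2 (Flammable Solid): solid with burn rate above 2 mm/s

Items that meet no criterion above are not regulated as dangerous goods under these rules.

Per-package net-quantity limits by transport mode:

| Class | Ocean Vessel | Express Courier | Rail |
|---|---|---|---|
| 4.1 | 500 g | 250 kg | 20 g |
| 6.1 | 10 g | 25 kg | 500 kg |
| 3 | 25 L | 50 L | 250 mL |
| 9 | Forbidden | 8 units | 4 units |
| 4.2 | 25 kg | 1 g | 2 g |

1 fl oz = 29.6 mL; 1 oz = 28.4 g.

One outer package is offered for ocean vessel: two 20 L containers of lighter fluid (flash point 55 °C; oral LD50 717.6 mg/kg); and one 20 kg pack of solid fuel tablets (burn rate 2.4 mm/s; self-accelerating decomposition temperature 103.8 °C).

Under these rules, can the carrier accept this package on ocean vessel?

With flash point 55 °C (< 60.5 °C), the lighter fluid falls in Class 3.
The solid fuel tablets have burn rate 2.4 mm/s, which is > 2 mm/s, so they are Class 4.2 (Flammable Solid).
Class 3 quantity: two 20 L containers = 40 L.
40 L exceeds the ocean vessel limit of 25 L for Class 3.
Class 4.2 quantity: 20 kg.
20 kg ≤ 25 kg (ocean vessel limit, Class 4.2) — within limit.

No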